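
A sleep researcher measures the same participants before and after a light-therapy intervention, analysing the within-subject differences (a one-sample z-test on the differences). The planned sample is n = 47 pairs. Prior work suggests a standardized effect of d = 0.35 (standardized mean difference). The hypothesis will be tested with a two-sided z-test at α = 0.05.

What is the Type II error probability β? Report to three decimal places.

β ≈ 0.330

Noncentrality parameter: δ = d·√n = 0.35 × √47 = 2.3995
Two-sided α = 0.05 → critical value z_{0.025} = 1.960.
Power = Φ(δ − 1.960) + Φ(−δ − 1.960) = Φ(0.440) + Φ(-4.359) = 0.6699 + 0.0000 = 0.6699.
Type II error: β = 1 − power = 1 − 0.6699 = 0.3301.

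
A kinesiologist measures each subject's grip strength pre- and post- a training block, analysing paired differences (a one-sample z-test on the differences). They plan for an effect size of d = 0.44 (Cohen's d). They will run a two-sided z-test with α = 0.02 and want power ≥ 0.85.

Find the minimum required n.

For power 0.85 need Φ(δ − z_{0.01}) = 0.85, so δ = z_{0.01} + z_{0.15} = 2.326 + 1.036 = 3.363.
(The Φ(−δ − z_{α/2}) term is vanishingly small for δ > 0 and is dropped in the standard sample-size formula.)
δ = d·√n ⇒ n = (δ/d)² = (3.363 / 0.44)² = 58.41.
Round up to the next whole unit.

n = 59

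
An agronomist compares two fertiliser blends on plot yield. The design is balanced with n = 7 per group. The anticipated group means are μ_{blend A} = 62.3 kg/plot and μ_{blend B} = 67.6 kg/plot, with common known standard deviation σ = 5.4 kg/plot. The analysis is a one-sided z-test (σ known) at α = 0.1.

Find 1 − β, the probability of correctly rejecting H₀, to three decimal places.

Standardized effect: d = |μ_{blend A} − μ_{blend B}| / σ = |62.3 − 67.6| / 5.4 = 0.9815
Noncentrality parameter: δ = d·√(n/2) = 0.9815 × √(7/2) = 1.8362
Critical value for a one-sided test at α = 0.1: z_α = 1.282.
Power = Φ(δ − 1.282) = Φ(0.555) = 0.7104.

Power ≈ 0.710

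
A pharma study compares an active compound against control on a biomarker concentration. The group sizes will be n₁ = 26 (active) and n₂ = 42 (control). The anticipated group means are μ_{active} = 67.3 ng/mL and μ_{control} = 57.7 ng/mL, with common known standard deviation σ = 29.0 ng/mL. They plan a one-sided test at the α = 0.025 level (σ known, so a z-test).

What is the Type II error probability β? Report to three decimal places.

Standardized effect: d = |μ_{active} − μ_{control}| / σ = |67.3 − 57.7| / 29.0 = 0.3310
Noncentrality parameter: δ = d / √(1/n₁ + 1/n₂) = 0.3310 / √(1/26 + 1/42) = 1.3266
One-sided α = 0.025 → critical value z_{0.025} = 1.960.
Power = P(Z > 1.960 − δ) = Φ(-0.633) = 0.2632.
Type II error: β = 1 − power = 1 − 0.2632 = 0.7368.

β ≈ 0.737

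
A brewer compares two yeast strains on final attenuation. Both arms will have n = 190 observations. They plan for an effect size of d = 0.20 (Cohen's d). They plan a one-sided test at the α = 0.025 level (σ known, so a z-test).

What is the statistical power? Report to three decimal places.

Noncentrality parameter: δ = d·√(n/2) = 0.20 × √(190/2) = 1.9494
One-sided α = 0.025 → critical value z_{0.025} = 1.960.
Power = Φ(δ − 1.960) = Φ(-0.011) = 0.4958.

Power ≈ 0.496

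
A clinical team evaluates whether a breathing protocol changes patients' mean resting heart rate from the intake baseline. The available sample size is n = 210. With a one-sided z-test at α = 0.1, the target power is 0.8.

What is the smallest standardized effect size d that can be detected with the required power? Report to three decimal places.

d ≈ 0.147

Required noncentrality: δ = z_{0.1} + z_{0.20} = 1.282 + 0.842 = 2.123.
δ = d·√n ⇒ d = δ/√n = 2.123/√210 = 0.1465.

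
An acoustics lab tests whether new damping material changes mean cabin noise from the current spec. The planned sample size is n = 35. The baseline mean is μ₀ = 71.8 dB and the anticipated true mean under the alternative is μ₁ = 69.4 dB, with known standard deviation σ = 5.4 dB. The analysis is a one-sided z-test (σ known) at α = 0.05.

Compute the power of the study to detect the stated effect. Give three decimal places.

Standardized effect: d = |μ₁ − μ₀| / σ = |69.4 − 71.8| / 5.4 = 0.4444
Noncentrality parameter: δ = d·√n = 0.4444 × √35 = 2.6294
One-sided α = 0.05 → critical value z_{0.05} = 1.645.
Power = Φ(δ − 1.645) = Φ(0.985) = 0.8376.

Power ≈ 0.838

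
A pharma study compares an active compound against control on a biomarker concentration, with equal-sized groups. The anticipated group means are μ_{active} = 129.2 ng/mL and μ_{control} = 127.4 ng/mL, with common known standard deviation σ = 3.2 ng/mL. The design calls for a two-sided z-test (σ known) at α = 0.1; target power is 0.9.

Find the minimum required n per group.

Standardized effect: d = |μ_{active} − μ_{control}| / σ = |129.2 − 127.4| / 3.2 = 0.5625
For power 0.9 need Φ(δ − z_{0.05}) = 0.9, so δ = z_{0.05} + z_{0.10} = 1.645 + 1.282 = 2.926.
(Ignoring the negligible lower-tail rejection probability gives the usual closed-form inversion.)
δ = d·√(n/2) ⇒ n = 2(δ/d)² = 2 × (2.926 / 0.5625)² = 54.13.
Round up to the next whole unit.

n = 55 per group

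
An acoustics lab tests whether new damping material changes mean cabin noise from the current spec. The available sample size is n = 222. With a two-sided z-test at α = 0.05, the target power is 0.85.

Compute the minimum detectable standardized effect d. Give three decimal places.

Required noncentrality: δ = z_{0.025} + z_{0.15} = 1.960 + 1.036 = 2.996.
(The second rejection-region term Φ(−δ − z_{α/2}) is negligible and dropped.)
δ = d·√n ⇒ d = δ/√n = 2.996/√222 = 0.2011.

d ≈ 0.201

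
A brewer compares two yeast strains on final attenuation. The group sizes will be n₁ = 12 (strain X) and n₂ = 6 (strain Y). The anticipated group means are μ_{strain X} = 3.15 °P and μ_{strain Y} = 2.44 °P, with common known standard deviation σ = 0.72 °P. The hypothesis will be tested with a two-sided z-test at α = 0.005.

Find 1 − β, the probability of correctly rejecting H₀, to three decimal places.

Standardized effect: d = |μ_{strain X} − μ_{strain Y}| / σ = |3.15 − 2.44| / 0.72 = 0.9861
Noncentrality parameter: δ = d / √(1/n₁ + 1/n₂) = 0.9861 / √(1/12 + 1/6) = 1.9722
Critical value for a two-sided test at α = 0.005: z_{α/2} = 2.807.
Power = Φ(δ − 2.807) + Φ(−δ − 2.807) = Φ(-0.835) + Φ(-4.779) = 0.2019 + 0.0000 = 0.2019.

Power ≈ 0.202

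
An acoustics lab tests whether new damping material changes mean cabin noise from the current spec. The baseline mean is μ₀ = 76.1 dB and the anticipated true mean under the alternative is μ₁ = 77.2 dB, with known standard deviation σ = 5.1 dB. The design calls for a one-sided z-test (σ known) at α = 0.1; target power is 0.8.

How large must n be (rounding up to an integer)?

Standardized effect: d = |μ₁ − μ₀| / σ = |77.2 − 76.1| / 5.1 = 0.2157
Set Φ(δ − 1.282) = 0.8; then δ − 1.282 = Φ⁻¹(0.8) = 0.842, giving δ = 2.123.
δ = d·√n ⇒ n = (δ/d)² = (2.123 / 0.2157)² = 96.90.
Rounding up, n = 97.

n = 97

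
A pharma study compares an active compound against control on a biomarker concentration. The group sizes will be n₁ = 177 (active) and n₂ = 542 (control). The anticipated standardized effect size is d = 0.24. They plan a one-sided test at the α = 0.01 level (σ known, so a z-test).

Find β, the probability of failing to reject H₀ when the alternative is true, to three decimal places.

β ≈ 0.328

Noncentrality parameter: δ = d / √(1/n₁ + 1/n₂) = 0.24 / √(1/177 + 1/542) = 2.7723
Critical value for a one-sided test at α = 0.01: z_α = 2.326.
Power = P(Z > 2.326 − δ) = Φ(0.446) = 0.6722.
Type II error: β = 1 − power = 1 − 0.6722 = 0.3278.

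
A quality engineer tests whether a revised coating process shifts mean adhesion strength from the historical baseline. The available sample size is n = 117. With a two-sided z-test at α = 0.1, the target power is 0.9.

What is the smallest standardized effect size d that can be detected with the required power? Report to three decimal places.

d ≈ 0.271

Need Φ(δ − 1.645) = 0.9, so δ = 1.645 + 1.282 = 2.926.
(The second rejection-region term Φ(−δ − z_{α/2}) is negligible and dropped.)
δ = d·√n ⇒ d = δ/√n = 2.926/√117 = 0.2705.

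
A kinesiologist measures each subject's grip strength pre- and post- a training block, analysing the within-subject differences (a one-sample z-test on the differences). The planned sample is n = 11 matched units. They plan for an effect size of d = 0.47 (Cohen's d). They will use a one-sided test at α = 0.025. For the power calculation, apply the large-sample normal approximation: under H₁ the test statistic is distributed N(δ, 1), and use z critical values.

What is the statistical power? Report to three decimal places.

Noncentrality parameter: δ = d·√n = 0.47 × √11 = 1.5588
Critical value for a one-sided test at α = 0.025: z_α = 1.960.
Power = P(Z > 1.960 − δ) = Φ(-0.401) = 0.3442.

Power ≈ 0.344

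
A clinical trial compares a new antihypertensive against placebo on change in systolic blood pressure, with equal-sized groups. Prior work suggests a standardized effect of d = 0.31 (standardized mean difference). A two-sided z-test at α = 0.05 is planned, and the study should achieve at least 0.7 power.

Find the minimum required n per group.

For power 0.7 need Φ(δ − z_{0.025}) = 0.7, so δ = z_{0.025} + z_{0.30} = 1.960 + 0.524 = 2.484.
(The Φ(−δ − z_{α/2}) term is vanishingly small for δ > 0 and is dropped in the standard sample-size formula.)
δ = d·√(n/2) ⇒ n = 2(δ/d)² = 2 × (2.484 / 0.31)² = 128.45.
Round up to the next whole unit.

n = 129 per group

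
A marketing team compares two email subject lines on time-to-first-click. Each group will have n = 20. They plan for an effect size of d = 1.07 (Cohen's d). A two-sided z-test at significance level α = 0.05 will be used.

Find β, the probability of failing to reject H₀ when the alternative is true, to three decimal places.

Noncentrality parameter: δ = d·√(n/2) = 1.07 × √(20/2) = 3.3836
Critical value for a two-sided test at α = 0.05: z_{α/2} = 1.960.
Power = Φ(δ − 1.960) + Φ(−δ − 1.960) = Φ(1.424) + Φ(-5.344) = 0.9227 + 0.0000 = 0.9227.
Type II error: β = 1 − power = 1 − 0.9227 = 0.0773.

β ≈ 0.077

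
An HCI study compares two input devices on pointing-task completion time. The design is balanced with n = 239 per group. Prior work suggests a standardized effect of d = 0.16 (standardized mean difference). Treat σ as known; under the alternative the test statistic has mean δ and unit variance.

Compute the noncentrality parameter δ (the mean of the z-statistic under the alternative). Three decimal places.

δ ≈ 1.749

The noncentrality parameter scales effect size by the design's sample-size factor: δ = d·√(n/2) = 0.16 × √(239/2) = 1.7491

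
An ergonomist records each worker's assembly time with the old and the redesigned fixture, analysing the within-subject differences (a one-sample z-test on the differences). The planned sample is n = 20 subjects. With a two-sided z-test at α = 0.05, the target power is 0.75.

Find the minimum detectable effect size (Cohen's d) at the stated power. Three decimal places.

Required noncentrality: δ = z_{0.025} + z_{0.25} = 1.960 + 0.674 = 2.634.
(The second rejection-region term Φ(−δ − z_{α/2}) is negligible and dropped.)
δ = d·√n ⇒ d = δ/√n = 2.634/√20 = 0.5891.

d ≈ 0.589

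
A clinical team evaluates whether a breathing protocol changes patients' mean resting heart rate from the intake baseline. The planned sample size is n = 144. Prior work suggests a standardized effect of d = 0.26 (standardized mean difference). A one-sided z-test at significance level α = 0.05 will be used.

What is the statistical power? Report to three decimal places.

Power ≈ 0.930

Noncentrality parameter: λ = d·√n = 0.26 × √144 = 3.1200
One-sided α = 0.05 → critical value z_{0.05} = 1.645.
Power = Φ(λ − 1.645) = Φ(1.475) = 0.9299.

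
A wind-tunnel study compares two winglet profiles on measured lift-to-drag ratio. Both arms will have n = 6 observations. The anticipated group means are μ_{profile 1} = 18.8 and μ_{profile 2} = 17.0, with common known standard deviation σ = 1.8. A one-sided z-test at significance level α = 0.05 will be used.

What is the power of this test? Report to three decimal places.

Standardized effect: d = |μ_{profile 1} − μ_{profile 2}| / σ = |18.8 − 17.0| / 1.8 = 1.0000
Noncentrality parameter: δ = d·√(n/2) = 1.0000 × √(6/2) = 1.7321
Critical value for a one-sided test at α = 0.05: z_α = 1.645.
Power = P(Z > 1.645 − δ) = Φ(0.087) = 0.5347.

Power ≈ 0.535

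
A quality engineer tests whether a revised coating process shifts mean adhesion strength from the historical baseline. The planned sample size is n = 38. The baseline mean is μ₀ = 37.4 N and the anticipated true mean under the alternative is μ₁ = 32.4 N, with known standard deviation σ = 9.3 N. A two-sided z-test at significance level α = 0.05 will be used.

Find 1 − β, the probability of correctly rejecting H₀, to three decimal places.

Power ≈ 0.912

Standardized effect: d = |μ₁ − μ₀| / σ = |32.4 − 37.4| / 9.3 = 0.5376
Noncentrality parameter: δ = d·√n = 0.5376 × √38 = 3.3142
Two-sided α = 0.05 → critical value z_{0.025} = 1.960.
Power = Φ(δ − 1.960) + Φ(−δ − 1.960) = Φ(1.354) + Φ(-5.274) = 0.9122 + 0.0000 = 0.9122.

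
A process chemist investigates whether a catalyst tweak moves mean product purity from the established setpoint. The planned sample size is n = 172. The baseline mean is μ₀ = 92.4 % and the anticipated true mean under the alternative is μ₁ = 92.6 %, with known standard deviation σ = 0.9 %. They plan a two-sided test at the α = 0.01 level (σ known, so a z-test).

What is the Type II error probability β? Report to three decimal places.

β ≈ 0.367

Standardized effect: d = |μ₁ − μ₀| / σ = |92.6 − 92.4| / 0.9 = 0.2222
Noncentrality parameter: δ = d·√n = 0.2222 × √172 = 2.9144
Critical value for a two-sided test at α = 0.01: z_{α/2} = 2.576.
Power = Φ(δ − 2.576) + Φ(−δ − 2.576) = Φ(0.339) + Φ(-5.490) = 0.6325 + 0.0000 = 0.6325.
Type II error: β = 1 − power = 1 − 0.6325 = 0.3675.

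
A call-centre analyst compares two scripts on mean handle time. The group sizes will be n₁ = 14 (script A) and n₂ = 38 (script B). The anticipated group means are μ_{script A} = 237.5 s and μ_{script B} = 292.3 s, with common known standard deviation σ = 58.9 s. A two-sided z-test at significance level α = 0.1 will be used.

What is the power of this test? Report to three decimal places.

Power ≈ 0.908

Standardized effect: d = |μ_{script A} − μ_{script B}| / σ = |237.5 − 292.3| / 58.9 = 0.9304
Noncentrality parameter: δ = d / √(1/n₁ + 1/n₂) = 0.9304 / √(1/14 + 1/38) = 2.9759
Two-sided α = 0.1 → critical value z_{0.05} = 1.645.
Power = Φ(δ − 1.645) + Φ(−δ − 1.645) = Φ(1.331) + Φ(-4.621) = 0.9084 + 0.0000 = 0.9084.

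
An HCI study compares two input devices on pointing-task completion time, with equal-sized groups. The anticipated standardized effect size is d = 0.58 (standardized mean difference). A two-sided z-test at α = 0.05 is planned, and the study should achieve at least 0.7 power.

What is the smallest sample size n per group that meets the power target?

n = 37 per group

For power 0.7 need Φ(δ − z_{0.025}) = 0.7, so δ = z_{0.025} + z_{0.30} = 1.960 + 0.524 = 2.484.
(The Φ(−δ − z_{α/2}) term is vanishingly small for δ > 0 and is dropped in the standard sample-size formula.)
δ = d·√(n/2) ⇒ n = 2(δ/d)² = 2 × (2.484 / 0.58)² = 36.69.
Round up to the next whole unit.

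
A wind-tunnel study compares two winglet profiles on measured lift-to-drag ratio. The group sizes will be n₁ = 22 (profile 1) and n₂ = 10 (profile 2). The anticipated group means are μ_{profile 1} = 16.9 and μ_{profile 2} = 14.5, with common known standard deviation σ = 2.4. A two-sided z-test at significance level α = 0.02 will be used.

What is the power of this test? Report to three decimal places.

Power ≈ 0.616

Standardized effect: d = |μ_{profile 1} − μ_{profile 2}| / σ = |16.9 − 14.5| / 2.4 = 1.0000
Noncentrality parameter: δ = d / √(1/n₁ + 1/n₂) = 1.0000 / √(1/22 + 1/10) = 2.6220
Two-sided α = 0.02 → critical value z_{0.01} = 2.326.
Power = Φ(δ − 2.326) + Φ(−δ − 2.326) = Φ(0.296) + Φ(-4.948) = 0.6163 + 0.0000 = 0.6163.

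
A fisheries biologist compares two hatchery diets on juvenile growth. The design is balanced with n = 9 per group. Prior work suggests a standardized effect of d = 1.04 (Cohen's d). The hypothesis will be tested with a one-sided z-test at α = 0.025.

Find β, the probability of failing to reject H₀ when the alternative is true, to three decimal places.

Noncentrality parameter: δ = d·√(n/2) = 1.04 × √(9/2) = 2.2062
Critical value for a one-sided test at α = 0.025: z_α = 1.960.
Power = Φ(δ − 1.960) = Φ(0.246) = 0.5972.
Type II error: β = 1 − power = 1 − 0.5972 = 0.4028.

β ≈ 0.403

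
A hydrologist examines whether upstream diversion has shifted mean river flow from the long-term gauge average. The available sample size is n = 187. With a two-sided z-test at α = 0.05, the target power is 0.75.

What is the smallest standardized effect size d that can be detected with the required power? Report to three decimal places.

Need Φ(δ − 1.960) = 0.75, so δ = 1.960 + 0.674 = 2.634.
(The second rejection-region term Φ(−δ − z_{α/2}) is negligible and dropped.)
δ = d·√n ⇒ d = δ/√n = 2.634/√187 = 0.1927.

d ≈ 0.193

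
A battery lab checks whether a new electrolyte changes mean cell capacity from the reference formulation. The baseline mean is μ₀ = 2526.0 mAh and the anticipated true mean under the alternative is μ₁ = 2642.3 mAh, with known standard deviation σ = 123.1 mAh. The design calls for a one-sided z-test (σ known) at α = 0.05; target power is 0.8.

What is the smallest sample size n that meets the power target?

n = 7

Standardized effect: d = |μ₁ − μ₀| / σ = |2642.3 − 2526.0| / 123.1 = 0.9448
For power 0.8 need Φ(δ − z_{0.05}) = 0.8, so δ = z_{0.05} + z_{0.20} = 1.645 + 0.842 = 2.486.
δ = d·√n ⇒ n = (δ/d)² = (2.486 / 0.9448)² = 6.93.
Rounding up, n = 7.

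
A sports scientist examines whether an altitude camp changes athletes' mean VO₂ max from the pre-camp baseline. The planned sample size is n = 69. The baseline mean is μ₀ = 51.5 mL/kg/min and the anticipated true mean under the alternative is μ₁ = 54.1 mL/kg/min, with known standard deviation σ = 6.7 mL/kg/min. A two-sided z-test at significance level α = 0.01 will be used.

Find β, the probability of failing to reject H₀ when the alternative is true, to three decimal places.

β ≈ 0.259

Standardized effect: d = |μ₁ − μ₀| / σ = |54.1 − 51.5| / 6.7 = 0.3881
Noncentrality parameter: δ = d·√n = 0.3881 × √69 = 3.2235
Two-sided α = 0.01 → critical value z_{0.005} = 2.576.
Power = Φ(δ − 2.576) + Φ(−δ − 2.576) = Φ(0.648) + Φ(-5.799) = 0.7414 + 0.0000 = 0.7414.
Type II error: β = 1 − power = 1 − 0.7414 = 0.2586.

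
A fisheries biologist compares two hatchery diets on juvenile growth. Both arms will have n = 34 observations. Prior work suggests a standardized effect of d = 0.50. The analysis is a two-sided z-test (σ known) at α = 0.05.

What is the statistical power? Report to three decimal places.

Power ≈ 0.540

Noncentrality parameter: δ = d·√(n/2) = 0.50 × √(34/2) = 2.0616
Critical value for a two-sided test at α = 0.05: z_{α/2} = 1.960.
Power = Φ(δ − 1.960) + Φ(−δ − 1.960) = Φ(0.102) + Φ(-4.022) = 0.5405 + 0.0000 = 0.5405.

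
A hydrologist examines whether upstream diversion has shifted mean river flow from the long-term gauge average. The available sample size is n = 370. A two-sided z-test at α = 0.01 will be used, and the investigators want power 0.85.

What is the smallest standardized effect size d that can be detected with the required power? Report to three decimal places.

d ≈ 0.188

Need Φ(δ − 2.576) = 0.85, so δ = 2.576 + 1.036 = 3.612.
(The second rejection-region term Φ(−δ − z_{α/2}) is negligible and dropped.)
δ = d·√n ⇒ d = δ/√n = 3.612/√370 = 0.1878.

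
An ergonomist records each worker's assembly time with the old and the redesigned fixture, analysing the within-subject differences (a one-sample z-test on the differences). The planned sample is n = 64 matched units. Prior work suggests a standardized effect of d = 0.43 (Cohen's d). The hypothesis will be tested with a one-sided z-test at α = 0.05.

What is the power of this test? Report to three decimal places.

Power ≈ 0.964

Noncentrality parameter: λ = d·√n = 0.43 × √64 = 3.4400
One-sided α = 0.05 → critical value z_{0.05} = 1.645.
Power = Φ(λ − 1.645) = Φ(1.795) = 0.9637.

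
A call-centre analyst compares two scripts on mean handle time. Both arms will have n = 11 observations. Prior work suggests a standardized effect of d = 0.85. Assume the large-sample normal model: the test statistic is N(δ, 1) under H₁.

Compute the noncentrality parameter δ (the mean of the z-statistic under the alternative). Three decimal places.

δ ≈ 1.993

δ = d·√(n/2) = 0.85 × √(11/2) = 1.9934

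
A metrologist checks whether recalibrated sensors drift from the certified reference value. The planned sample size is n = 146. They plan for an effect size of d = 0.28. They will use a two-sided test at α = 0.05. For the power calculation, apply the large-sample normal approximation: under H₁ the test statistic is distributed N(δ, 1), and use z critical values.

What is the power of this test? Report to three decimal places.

Noncentrality parameter: δ = d·√n = 0.28 × √146 = 3.3833
Critical value for a two-sided test at α = 0.05: z_{α/2} = 1.960.
Power = Φ(δ − 1.960) + Φ(−δ − 1.960) = Φ(1.423) + Φ(-5.343) = 0.9227 + 0.0000 = 0.9227.

Power ≈ 0.923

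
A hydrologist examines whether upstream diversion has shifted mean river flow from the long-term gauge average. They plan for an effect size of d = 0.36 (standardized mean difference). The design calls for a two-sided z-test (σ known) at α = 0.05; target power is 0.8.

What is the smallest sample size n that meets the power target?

For power 0.8 need Φ(δ − z_{0.025}) = 0.8, so δ = z_{0.025} + z_{0.20} = 1.960 + 0.842 = 2.802.
(The Φ(−δ − z_{α/2}) term is vanishingly small for δ > 0 and is dropped in the standard sample-size formula.)
δ = d·√n ⇒ n = (δ/d)² = (2.802 / 0.36)² = 60.56.
Round up to the next whole unit.

n = 61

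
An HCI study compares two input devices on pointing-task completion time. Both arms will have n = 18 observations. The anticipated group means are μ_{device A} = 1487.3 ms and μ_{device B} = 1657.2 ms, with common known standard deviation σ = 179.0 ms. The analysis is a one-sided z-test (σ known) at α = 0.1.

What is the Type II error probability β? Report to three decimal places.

β ≈ 0.059

Standardized effect: d = |μ_{device A} − μ_{device B}| / σ = |1487.3 − 1657.2| / 179.0 = 0.9492
Noncentrality parameter: δ = d·√(n/2) = 0.9492 × √(18/2) = 2.8475
Critical value for a one-sided test at α = 0.1: z_α = 1.282.
Power = P(Z > 1.282 − δ) = Φ(1.566) = 0.9413.
Type II error: β = 1 − power = 1 − 0.9413 = 0.0587.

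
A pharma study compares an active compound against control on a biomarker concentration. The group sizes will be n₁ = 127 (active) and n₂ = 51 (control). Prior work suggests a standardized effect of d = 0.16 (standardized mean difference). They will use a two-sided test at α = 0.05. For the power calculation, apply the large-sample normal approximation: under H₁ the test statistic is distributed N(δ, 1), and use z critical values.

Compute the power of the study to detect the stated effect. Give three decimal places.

Noncentrality parameter: δ = d / √(1/n₁ + 1/n₂) = 0.16 / √(1/127 + 1/51) = 0.9652
Two-sided α = 0.05 → critical value z_{0.025} = 1.960.
Power = Φ(δ − 1.960) + Φ(−δ − 1.960) = Φ(-0.995) + Φ(-2.925) = 0.1599 + 0.0017 = 0.1616.

Power ≈ 0.162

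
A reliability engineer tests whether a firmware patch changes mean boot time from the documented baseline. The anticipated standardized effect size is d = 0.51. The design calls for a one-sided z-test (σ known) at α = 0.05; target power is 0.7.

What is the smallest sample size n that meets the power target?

Set Φ(δ − 1.645) = 0.7; then δ − 1.645 = Φ⁻¹(0.7) = 0.524, giving δ = 2.169.
δ = d·√n ⇒ n = (δ/d)² = (2.169 / 0.51)² = 18.09.
Round up to the next whole unit.

n = 19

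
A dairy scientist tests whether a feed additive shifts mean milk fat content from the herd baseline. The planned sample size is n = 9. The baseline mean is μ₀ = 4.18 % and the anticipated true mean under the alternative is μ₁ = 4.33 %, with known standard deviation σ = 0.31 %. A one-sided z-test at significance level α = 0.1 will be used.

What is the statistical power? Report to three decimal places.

Power ≈ 0.568

Standardized effect: d = |μ₁ − μ₀| / σ = |4.33 − 4.18| / 0.31 = 0.4839
Noncentrality parameter: δ = d·√n = 0.4839 × √9 = 1.4516
One-sided α = 0.1 → critical value z_{0.1} = 1.282.
Power = Φ(δ − 1.282) = Φ(0.170) = 0.5675.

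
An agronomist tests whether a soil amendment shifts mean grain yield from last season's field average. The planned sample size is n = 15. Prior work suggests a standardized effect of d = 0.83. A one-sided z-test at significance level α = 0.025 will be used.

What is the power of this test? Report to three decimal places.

Noncentrality parameter: δ = d·√n = 0.83 × √15 = 3.2146
One-sided α = 0.025 → critical value z_{0.025} = 1.960.
Power = Φ(δ − 1.960) = Φ(1.255) = 0.8952.

Power ≈ 0.895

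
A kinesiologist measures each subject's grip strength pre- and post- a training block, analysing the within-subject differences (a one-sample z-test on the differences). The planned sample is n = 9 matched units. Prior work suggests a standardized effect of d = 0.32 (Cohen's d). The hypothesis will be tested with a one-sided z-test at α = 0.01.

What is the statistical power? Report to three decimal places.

Power ≈ 0.086

Noncentrality parameter: δ = d·√n = 0.32 × √9 = 0.9600
Critical value for a one-sided test at α = 0.01: z_α = 2.326.
Power = P(Z > 2.326 − δ) = Φ(-1.366) = 0.0859.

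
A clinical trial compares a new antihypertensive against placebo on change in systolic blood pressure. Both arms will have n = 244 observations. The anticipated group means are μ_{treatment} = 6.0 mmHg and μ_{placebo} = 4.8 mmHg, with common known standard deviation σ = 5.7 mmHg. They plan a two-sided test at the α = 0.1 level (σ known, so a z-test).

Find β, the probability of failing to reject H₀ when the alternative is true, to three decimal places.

Standardized effect: d = |μ_{treatment} − μ_{placebo}| / σ = |6.0 − 4.8| / 5.7 = 0.2105
Noncentrality parameter: δ = d·√(n/2) = 0.2105 × √(244/2) = 2.3253
Two-sided α = 0.1 → critical value z_{0.05} = 1.645.
Power = Φ(δ − 1.645) + Φ(−δ − 1.645) = Φ(0.680) + Φ(-3.970) = 0.7519 + 0.0000 = 0.7519.
Type II error: β = 1 − power = 1 − 0.7519 = 0.2481.

β ≈ 0.248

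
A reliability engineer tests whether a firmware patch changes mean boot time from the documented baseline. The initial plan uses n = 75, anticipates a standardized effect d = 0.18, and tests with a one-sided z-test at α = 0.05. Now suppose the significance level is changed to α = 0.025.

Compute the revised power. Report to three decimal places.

δ = d·√n = 0.18 × √75 = 1.5588 (unchanged). New critical value: z_{0.025} = 1.960.
Revised power = P(Z > 1.960 − δ) = Φ(-0.401) = 0.3442.

Power ≈ 0.344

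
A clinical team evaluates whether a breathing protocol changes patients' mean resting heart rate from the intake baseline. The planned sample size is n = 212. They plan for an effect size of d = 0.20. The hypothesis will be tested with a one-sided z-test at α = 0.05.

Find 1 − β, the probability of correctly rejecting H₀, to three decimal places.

Noncentrality parameter: δ = d·√n = 0.20 × √212 = 2.9120
Critical value for a one-sided test at α = 0.05: z_α = 1.645.
Power = Φ(δ − 1.645) = Φ(1.267) = 0.8975.

Power ≈ 0.897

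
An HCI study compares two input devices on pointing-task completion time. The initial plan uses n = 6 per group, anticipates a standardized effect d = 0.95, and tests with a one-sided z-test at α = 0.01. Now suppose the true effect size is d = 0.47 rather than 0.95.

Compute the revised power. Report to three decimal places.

With d = 0.47: δ = d·√(n/2) = 0.47 × √(6/2) = 0.8141. Critical value z_{0.01} = 2.326.
Revised power = P(Z > 2.326 − δ) = Φ(-1.512) = 0.0652.

Power ≈ 0.065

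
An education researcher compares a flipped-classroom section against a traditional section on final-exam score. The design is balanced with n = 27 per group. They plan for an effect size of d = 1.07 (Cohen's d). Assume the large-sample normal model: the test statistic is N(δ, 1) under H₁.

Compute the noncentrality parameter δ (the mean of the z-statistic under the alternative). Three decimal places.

δ ≈ 3.931

The noncentrality parameter scales effect size by the design's sample-size factor: δ = d·√(n/2) = 1.07 × √(27/2) = 3.9314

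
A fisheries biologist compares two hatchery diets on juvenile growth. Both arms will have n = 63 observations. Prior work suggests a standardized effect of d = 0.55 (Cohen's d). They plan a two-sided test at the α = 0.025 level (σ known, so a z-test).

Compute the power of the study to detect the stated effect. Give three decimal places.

Noncentrality parameter: δ = d·√(n/2) = 0.55 × √(63/2) = 3.0869
Two-sided α = 0.025 → critical value z_{0.0125} = 2.241.
Power = Φ(δ − 2.241) + Φ(−δ − 2.241) = Φ(0.845) + Φ(-5.328) = 0.8011 + 0.0000 = 0.8011.

Power ≈ 0.801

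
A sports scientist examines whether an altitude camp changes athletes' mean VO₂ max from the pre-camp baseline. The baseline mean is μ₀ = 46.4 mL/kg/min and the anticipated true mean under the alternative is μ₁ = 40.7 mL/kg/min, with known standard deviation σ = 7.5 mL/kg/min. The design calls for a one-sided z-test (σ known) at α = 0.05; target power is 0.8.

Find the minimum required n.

n = 11

Standardized effect: d = |μ₁ − μ₀| / σ = |40.7 − 46.4| / 7.5 = 0.7600
For power 0.8 need Φ(δ − z_{0.05}) = 0.8, so δ = z_{0.05} + z_{0.20} = 1.645 + 0.842 = 2.486.
δ = d·√n ⇒ n = (δ/d)² = (2.486 / 0.7600)² = 10.70.
Round up to the next whole unit.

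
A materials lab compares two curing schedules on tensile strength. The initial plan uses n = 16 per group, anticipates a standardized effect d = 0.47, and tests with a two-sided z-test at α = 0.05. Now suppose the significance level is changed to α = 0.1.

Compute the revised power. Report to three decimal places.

Power ≈ 0.378

δ = d·√(n/2) = 0.47 × √(16/2) = 1.3294 (unchanged). New critical value: z_{0.05} = 1.645.
Revised power = Φ(δ − 1.645) + Φ(−δ − 1.645) = Φ(-0.315) + Φ(-2.974) = 0.3762 + 0.0015 = 0.3777.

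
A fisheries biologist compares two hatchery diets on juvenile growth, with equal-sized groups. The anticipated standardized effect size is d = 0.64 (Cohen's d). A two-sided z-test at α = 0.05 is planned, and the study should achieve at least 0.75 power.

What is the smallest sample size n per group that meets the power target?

For power 0.75 need Φ(δ − z_{0.025}) = 0.75, so δ = z_{0.025} + z_{0.25} = 1.960 + 0.674 = 2.634.
(For δ > 0 the lower-tail rejection region contributes negligibly to power, so the one-term inversion is standard.)
δ = d·√(n/2) ⇒ n = 2(δ/d)² = 2 × (2.634 / 0.64)² = 33.89.
Round up to the next whole unit.

n = 34 per group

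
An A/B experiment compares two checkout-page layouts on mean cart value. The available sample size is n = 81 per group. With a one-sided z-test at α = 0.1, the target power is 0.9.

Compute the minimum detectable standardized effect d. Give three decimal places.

d ≈ 0.403

Need Φ(δ − 1.282) = 0.9, so δ = 1.282 + 1.282 = 2.563.
δ = d·√(n/2) ⇒ d = δ/√(n/2) = 2.563/√(81/2) = 0.4028.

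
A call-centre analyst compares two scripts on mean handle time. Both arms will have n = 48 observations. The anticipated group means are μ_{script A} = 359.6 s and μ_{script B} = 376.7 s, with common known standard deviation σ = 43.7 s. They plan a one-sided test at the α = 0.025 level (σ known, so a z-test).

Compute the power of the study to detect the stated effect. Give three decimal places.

Standardized effect: d = |μ_{script A} − μ_{script B}| / σ = |359.6 − 376.7| / 43.7 = 0.3913
Noncentrality parameter: δ = d·√(n/2) = 0.3913 × √(48/2) = 1.9170
One-sided α = 0.025 → critical value z_{0.025} = 1.960.
Power = P(Z > 1.960 − δ) = Φ(-0.043) = 0.4829.

Power ≈ 0.483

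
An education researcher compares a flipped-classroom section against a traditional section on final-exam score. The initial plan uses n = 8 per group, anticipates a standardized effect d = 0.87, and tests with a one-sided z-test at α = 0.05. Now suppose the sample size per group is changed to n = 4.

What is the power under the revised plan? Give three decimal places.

Power ≈ 0.339

With n = 4 per group: δ = d·√(n/2) = 0.87 × √(4/2) = 1.2304. Critical value z_{0.05} = 1.645.
Revised power = P(Z > 1.645 − δ) = Φ(-0.414) = 0.3393.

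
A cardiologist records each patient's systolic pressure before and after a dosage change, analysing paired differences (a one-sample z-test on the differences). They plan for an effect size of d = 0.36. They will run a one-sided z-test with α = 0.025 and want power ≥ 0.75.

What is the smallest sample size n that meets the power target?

n = 54

Set Φ(δ − 1.960) = 0.75; then δ − 1.960 = Φ⁻¹(0.75) = 0.674, giving δ = 2.634.
δ = d·√n ⇒ n = (δ/d)² = (2.634 / 0.36)² = 53.55.
Round up to the next whole unit.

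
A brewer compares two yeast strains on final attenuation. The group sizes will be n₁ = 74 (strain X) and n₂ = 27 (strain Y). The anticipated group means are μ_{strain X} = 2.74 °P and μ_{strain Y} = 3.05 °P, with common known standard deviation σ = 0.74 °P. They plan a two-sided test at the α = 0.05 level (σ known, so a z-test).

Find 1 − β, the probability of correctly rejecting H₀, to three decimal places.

Power ≈ 0.462

Standardized effect: d = |μ_{strain X} − μ_{strain Y}| / σ = |2.74 − 3.05| / 0.74 = 0.4189
Noncentrality parameter: δ = d / √(1/n₁ + 1/n₂) = 0.4189 / √(1/74 + 1/27) = 1.8632
Two-sided α = 0.05 → critical value z_{0.025} = 1.960.
Power = Φ(δ − 1.960) + Φ(−δ − 1.960) = Φ(-0.097) + Φ(-3.823) = 0.4615 + 0.0001 = 0.4615.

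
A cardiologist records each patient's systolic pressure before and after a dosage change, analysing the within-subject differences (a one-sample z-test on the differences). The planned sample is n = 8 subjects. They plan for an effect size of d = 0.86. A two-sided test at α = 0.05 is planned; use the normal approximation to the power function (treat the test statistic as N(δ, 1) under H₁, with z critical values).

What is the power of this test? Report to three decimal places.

Noncentrality parameter: δ = d·√n = 0.86 × √8 = 2.4324
Critical value for a two-sided test at α = 0.05: z_{α/2} = 1.960.
Power = Φ(δ − 1.960) + Φ(−δ − 1.960) = Φ(0.472) + Φ(-4.392) = 0.6817 + 0.0000 = 0.6817.

Power ≈ 0.682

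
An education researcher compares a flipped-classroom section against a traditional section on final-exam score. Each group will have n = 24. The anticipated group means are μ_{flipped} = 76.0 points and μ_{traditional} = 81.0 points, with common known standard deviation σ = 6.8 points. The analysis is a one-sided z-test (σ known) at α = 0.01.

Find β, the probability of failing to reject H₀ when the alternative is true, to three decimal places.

β ≈ 0.413

Standardized effect: d = |μ_{flipped} − μ_{traditional}| / σ = |76.0 − 81.0| / 6.8 = 0.7353
Noncentrality parameter: δ = d·√(n/2) = 0.7353 × √(24/2) = 2.5471
One-sided α = 0.01 → critical value z_{0.01} = 2.326.
Power = Φ(δ − 2.326) = Φ(0.221) = 0.5874.
Type II error: β = 1 − power = 1 − 0.5874 = 0.4126.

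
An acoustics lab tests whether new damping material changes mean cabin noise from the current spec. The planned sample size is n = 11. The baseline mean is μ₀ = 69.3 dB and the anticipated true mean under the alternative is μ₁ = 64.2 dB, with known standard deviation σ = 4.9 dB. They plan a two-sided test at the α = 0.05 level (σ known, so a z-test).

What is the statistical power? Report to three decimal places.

Standardized effect: d = |μ₁ − μ₀| / σ = |64.2 − 69.3| / 4.9 = 1.0408
Noncentrality parameter: δ = d·√n = 1.0408 × √11 = 3.4520
Critical value for a two-sided test at α = 0.05: z_{α/2} = 1.960.
Power = Φ(δ − 1.960) + Φ(−δ − 1.960) = Φ(1.492) + Φ(-5.412) = 0.9322 + 0.0000 = 0.9322.

Power ≈ 0.932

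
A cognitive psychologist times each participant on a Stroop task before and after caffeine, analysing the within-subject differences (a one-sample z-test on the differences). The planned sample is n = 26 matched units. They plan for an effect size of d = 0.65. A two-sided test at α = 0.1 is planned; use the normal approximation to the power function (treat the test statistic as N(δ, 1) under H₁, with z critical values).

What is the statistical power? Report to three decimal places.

Noncentrality parameter: δ = d·√n = 0.65 × √26 = 3.3144
Critical value for a two-sided test at α = 0.1: z_{α/2} = 1.645.
Power = Φ(δ − 1.645) + Φ(−δ − 1.645) = Φ(1.670) + Φ(-4.959) = 0.9525 + 0.0000 = 0.9525.

Power ≈ 0.952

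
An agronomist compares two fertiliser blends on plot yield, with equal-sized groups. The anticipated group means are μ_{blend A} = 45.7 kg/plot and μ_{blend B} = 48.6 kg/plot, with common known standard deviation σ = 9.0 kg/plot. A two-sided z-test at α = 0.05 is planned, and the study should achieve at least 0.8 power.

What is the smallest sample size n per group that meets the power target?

Standardized effect: d = |μ_{blend A} − μ_{blend B}| / σ = |45.7 − 48.6| / 9.0 = 0.3222
For power 0.8 need Φ(δ − z_{0.025}) = 0.8, so δ = z_{0.025} + z_{0.20} = 1.960 + 0.842 = 2.802.
(Ignoring the negligible lower-tail rejection probability gives the usual closed-form inversion.)
δ = d·√(n/2) ⇒ n = 2(δ/d)² = 2 × (2.802 / 0.3222)² = 151.19.
Round up to the next whole unit.

n = 152 per group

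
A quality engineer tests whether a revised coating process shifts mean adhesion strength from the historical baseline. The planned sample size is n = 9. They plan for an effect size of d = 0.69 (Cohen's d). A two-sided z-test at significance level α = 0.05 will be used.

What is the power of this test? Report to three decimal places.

Noncentrality parameter: δ = d·√n = 0.69 × √9 = 2.0700
Critical value for a two-sided test at α = 0.05: z_{α/2} = 1.960.
Power = Φ(δ − 1.960) + Φ(−δ − 1.960) = Φ(0.110) + Φ(-4.030) = 0.5438 + 0.0000 = 0.5438.

Power ≈ 0.544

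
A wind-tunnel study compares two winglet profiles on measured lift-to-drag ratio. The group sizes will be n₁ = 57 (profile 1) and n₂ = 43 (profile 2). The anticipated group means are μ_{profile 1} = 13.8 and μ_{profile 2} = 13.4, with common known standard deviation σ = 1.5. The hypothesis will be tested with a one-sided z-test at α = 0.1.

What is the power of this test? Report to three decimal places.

Standardized effect: d = |μ_{profile 1} − μ_{profile 2}| / σ = |13.8 − 13.4| / 1.5 = 0.2667
Noncentrality parameter: δ = d / √(1/n₁ + 1/n₂) = 0.2667 / √(1/57 + 1/43) = 1.3202
One-sided α = 0.1 → critical value z_{0.1} = 1.282.
Power = P(Z > 1.282 − δ) = Φ(0.039) = 0.5154.

Power ≈ 0.515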